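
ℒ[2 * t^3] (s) 12/s^4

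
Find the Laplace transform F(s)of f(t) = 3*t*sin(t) 6*s/(s^2+1)^2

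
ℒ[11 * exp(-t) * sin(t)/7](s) 11/(7 * ((s + 1)^2 + 1))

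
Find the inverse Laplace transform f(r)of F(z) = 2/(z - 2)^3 r^2*exp(2*r)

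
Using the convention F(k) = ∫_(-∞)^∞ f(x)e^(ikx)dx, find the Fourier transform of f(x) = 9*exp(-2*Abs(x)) 36/(k^2 + 4)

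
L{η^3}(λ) 6/λ^4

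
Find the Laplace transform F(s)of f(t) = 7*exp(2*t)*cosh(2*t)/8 7*(s - 2)/(8*s*(s - 4))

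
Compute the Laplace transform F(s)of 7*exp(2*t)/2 7/(2*(s - 2))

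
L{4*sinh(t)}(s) 4/(s^2 - 1)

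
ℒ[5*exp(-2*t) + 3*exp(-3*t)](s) 3/(s + 3) + 5/(s + 2) 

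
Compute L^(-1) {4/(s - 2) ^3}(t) 2*t^2*exp(2*t) 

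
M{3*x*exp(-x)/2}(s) 3*gamma(s + 1)/2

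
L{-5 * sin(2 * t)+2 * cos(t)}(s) 2 * s/(s^2+1)-10/(s^2+4)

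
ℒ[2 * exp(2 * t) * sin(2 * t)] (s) 4/((s - 2)^2 + 4)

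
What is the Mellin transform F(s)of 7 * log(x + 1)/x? -7 * pi * csc(pi * s)/(s - 1)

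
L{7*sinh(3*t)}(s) 21/(s^2 - 9)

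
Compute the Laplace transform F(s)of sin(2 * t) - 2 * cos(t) 2/(s^2 + 4) - 2 * s/(s^2 + 1)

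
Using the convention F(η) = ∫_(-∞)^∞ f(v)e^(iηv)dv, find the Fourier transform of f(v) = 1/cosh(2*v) pi/(2*cosh(pi*η/4))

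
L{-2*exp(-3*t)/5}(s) -2/(5*s + 15)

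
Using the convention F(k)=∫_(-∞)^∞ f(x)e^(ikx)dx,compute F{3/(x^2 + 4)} 3*pi*exp(-2*Abs(k))/2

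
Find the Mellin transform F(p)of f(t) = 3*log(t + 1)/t -3*pi*csc(pi*p)/(p - 1)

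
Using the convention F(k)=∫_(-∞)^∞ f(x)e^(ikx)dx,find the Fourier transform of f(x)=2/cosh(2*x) pi/cosh(pi*k/4)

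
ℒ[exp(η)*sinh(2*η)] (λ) 2/((λ - 1)^2 - 4)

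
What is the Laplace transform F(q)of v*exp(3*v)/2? 1/(2*(q - 3)^2)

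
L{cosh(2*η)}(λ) λ/(λ^2 - 4)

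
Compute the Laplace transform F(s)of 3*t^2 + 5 6/s^3 + 5/s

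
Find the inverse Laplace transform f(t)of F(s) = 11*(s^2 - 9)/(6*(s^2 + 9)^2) 11*t*cos(3*t)/6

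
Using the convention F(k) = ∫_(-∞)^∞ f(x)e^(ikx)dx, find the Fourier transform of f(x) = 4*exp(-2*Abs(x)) 16/(k^2 + 4)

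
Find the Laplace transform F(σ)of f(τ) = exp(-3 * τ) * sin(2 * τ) 2/((σ+3)^2+4)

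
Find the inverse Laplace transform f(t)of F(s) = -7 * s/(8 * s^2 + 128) -7 * cos(4 * t)/8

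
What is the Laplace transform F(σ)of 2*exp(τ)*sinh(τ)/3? 2/(3*σ*(σ - 2))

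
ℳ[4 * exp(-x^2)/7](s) 2 * gamma(s/2)/7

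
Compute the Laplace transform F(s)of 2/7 2/(7*s)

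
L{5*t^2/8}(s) 5/(4*s^3)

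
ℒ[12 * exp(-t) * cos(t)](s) 12 * (s+1)/((s+1)^2+1)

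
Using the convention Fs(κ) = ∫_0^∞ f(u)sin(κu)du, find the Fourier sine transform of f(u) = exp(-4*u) κ/(κ^2 + 16)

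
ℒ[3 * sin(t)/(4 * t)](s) 3 * atan(1/s)/4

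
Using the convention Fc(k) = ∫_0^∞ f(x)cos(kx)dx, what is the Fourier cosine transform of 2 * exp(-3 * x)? 6/(k^2 + 9)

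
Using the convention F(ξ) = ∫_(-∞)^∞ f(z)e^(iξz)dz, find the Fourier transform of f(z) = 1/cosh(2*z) pi/(2*cosh(pi*ξ/4))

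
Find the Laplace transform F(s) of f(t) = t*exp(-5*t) (s+5) ^(-2) 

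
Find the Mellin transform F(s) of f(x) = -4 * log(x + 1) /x 4 * pi * csc(pi * s) /(s - 1) 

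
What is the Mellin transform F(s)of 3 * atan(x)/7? -3 * pi * sec(pi * s/2)/(14 * s)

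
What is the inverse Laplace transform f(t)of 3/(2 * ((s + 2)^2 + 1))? 3 * exp(-2 * t) * sin(t)/2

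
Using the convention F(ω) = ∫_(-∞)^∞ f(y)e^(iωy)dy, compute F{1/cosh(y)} pi/cosh(pi * ω/2)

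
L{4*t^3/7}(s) 24/(7*s^4) 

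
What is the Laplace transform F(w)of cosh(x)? w/(w^2-1)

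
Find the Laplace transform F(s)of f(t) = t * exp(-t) (s+1)^(-2)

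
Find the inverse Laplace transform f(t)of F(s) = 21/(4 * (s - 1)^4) 7 * t^3 * exp(t)/8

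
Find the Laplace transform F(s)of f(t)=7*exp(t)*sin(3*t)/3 7/((s - 1)^2 + 9)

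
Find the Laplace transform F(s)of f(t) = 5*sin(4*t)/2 10/(s^2 + 16)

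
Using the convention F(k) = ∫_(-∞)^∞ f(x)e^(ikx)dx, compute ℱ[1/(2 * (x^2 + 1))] pi * exp(-Abs(k))/2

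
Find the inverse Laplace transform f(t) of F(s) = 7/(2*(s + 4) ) 7*exp(-4*t) /2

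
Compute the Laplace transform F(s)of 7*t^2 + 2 14/s^3 + 2/s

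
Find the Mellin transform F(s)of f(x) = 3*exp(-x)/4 3*gamma(s)/4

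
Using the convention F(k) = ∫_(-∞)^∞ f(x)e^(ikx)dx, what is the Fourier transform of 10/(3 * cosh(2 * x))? 5 * pi/(3 * cosh(pi * k/4))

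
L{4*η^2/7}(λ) 8/(7*λ^3)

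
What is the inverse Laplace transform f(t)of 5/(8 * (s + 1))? 5 * exp(-t)/8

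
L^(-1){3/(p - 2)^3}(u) 3*u^2*exp(2*u)/2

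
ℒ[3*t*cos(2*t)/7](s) 3*(s^2 - 4)/(7*(s^2 + 4)^2)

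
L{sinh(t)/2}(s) 1/(2 * (s^2-1))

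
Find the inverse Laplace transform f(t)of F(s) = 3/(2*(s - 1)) 3*exp(t)/2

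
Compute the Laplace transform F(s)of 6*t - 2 6/s^2 - 2/s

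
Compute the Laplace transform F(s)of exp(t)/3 1/(3*(s - 1))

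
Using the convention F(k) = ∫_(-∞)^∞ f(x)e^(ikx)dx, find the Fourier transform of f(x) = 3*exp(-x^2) 3*sqrt(pi)*exp(-k^2/4)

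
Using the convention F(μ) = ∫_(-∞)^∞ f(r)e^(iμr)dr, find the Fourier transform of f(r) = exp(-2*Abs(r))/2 2/(μ^2 + 4)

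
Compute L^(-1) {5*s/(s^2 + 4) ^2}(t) 5*t*sin(2*t) /4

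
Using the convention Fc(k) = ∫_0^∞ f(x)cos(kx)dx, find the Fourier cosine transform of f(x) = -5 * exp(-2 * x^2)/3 -5 * sqrt(2) * sqrt(pi) * exp(-k^2/8)/12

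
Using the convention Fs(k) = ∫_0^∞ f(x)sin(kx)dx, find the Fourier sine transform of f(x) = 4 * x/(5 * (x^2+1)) 2 * pi * exp(-k)/5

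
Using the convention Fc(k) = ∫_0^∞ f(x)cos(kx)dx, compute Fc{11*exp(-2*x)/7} 22/(7*(k^2 + 4))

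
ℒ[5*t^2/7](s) 10/ (7*s^3)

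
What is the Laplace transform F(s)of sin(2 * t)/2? 1/(s^2 + 4)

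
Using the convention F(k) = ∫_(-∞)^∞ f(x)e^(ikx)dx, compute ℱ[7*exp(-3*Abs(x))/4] 21/(2*(k^2 + 9))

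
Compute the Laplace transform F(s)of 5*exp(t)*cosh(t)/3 5*(s - 1)/(3*s*(s - 2))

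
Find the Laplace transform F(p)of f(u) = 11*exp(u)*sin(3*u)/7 33/(7*((p - 1)^2 + 9))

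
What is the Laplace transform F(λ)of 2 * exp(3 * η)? 2/(λ - 3)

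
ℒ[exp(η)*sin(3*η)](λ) 3/((λ - 1)^2 + 9)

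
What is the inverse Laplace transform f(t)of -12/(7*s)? -12/7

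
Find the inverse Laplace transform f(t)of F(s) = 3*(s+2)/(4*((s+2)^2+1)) 3*exp(-2*t)*cos(t)/4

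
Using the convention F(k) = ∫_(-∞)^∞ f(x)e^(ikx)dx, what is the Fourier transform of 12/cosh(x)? 12 * pi/cosh(pi * k/2)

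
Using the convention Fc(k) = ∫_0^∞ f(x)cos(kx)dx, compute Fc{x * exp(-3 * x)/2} (9 - k^2)/(2 * (k^2 + 9)^2)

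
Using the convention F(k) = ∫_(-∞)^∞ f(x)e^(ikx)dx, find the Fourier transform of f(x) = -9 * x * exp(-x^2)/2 -9 * I * sqrt(pi) * k * exp(-k^2/4)/4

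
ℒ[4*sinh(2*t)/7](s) 8/(7*(s^2 - 4))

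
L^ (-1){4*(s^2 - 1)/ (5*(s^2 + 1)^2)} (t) 4*t*cos (t)/5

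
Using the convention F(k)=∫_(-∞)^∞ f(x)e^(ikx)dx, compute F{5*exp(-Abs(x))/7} 10/(7*(k^2+1))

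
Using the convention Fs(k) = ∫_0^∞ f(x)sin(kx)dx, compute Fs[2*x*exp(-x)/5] 4*k/(5*(k^2 + 1)^2)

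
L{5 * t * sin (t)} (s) 10 * s/ (s^2 + 1)^2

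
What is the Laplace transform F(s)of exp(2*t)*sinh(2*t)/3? 2/(3*s*(s - 4))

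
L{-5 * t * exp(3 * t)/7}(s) -5/(7 * (s - 3)^2)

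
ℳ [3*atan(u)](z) -3*pi*sec(pi*z/2)/(2*z)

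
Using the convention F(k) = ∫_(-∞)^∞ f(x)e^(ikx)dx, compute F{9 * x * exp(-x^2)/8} 9 * I * sqrt(pi) * k * exp(-k^2/4)/16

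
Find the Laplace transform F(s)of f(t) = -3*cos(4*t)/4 -3*s/(4*s^2 + 64)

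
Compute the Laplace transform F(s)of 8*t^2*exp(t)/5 16/(5*(s - 1)^3)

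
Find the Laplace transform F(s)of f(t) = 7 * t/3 7/(3 * s^2)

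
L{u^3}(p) 6/p^4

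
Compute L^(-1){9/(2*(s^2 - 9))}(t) 3*sinh(3*t)/2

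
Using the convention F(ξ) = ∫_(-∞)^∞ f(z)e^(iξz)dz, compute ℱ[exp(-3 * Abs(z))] 6/(ξ^2 + 9)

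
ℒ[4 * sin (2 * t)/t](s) 4 * atan (2/s)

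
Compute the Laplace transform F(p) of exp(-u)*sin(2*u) 2/((p + 1) ^2 + 4) 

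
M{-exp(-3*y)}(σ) -gamma(σ)/3^σ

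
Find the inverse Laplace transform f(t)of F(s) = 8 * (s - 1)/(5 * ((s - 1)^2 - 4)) 8 * exp(t) * cosh(2 * t)/5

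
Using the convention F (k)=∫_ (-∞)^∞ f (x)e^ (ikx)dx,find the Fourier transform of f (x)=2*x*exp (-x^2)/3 I*sqrt (pi)*k*exp (-k^2/4)/3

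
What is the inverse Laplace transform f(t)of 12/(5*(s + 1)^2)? 12*t*exp(-t)/5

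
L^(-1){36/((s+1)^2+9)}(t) 12*exp(-t)*sin(3*t)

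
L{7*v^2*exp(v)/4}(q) 7/(2*(q - 1)^3)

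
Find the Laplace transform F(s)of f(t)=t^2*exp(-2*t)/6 1/(3*(s + 2)^3)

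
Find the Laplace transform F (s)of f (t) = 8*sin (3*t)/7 24/ (7*(s^2+9))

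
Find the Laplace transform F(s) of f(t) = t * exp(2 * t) (s - 2) ^(-2) 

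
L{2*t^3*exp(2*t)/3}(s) 4/(s - 2)^4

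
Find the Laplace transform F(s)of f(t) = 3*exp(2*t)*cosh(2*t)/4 3*(s - 2)/(4*s*(s - 4))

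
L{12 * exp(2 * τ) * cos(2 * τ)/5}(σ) 12 * (σ - 2)/(5 * ((σ - 2)^2+4))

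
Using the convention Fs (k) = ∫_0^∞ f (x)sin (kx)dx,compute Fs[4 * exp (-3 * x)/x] 4 * atan (k/3)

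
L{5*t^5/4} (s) 150/s^6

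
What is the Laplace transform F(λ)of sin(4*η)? 4/(λ^2 + 16)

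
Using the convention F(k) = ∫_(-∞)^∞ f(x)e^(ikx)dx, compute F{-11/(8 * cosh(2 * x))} -11 * pi/(16 * cosh(pi * k/4))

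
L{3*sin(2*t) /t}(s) 3*atan(2/s) 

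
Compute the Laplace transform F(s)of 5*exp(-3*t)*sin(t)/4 5/(4*((s + 3)^2 + 1))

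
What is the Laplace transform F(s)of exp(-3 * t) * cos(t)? (s + 3)/((s + 3)^2 + 1)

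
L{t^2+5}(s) 2/s^3+5/s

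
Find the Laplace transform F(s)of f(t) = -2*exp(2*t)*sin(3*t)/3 -2/((s - 2)^2 + 9)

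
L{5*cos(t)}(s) 5*s/(s^2 + 1)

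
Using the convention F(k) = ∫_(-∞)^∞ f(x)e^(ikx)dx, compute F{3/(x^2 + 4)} 3*pi*exp(-2*Abs(k))/2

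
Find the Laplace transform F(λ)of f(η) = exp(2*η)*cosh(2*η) (λ - 2)/(λ*(λ - 4))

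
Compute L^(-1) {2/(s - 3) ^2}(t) 2 * t * exp(3 * t) 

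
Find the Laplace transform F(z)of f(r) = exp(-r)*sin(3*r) 3/((z + 1)^2 + 9)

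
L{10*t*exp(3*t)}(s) 10/(s - 3)^2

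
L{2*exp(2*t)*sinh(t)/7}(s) 2/(7*((s - 2)^2 - 1))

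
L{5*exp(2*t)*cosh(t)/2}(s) 5*(s - 2)/(2*((s - 2)^2 - 1))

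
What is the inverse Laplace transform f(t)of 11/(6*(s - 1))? 11*exp(t)/6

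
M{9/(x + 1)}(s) 9*pi*csc(pi*s)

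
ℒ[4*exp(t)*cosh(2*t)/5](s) 4*(s - 1)/(5*((s - 1)^2-4))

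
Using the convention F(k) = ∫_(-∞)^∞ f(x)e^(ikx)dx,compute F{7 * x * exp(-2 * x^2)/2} 7 * sqrt(2) * I * sqrt(pi) * k * exp(-k^2/8)/16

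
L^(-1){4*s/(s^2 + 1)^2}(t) 2*t*sin(t)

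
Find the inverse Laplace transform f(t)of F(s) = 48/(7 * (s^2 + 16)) 12 * sin(4 * t)/7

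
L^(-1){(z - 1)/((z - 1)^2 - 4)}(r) exp(r)*cosh(2*r)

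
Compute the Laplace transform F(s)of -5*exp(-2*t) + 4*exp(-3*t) 4/(s + 3) - 5/(s + 2)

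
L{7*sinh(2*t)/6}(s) 7/(3*(s^2 - 4))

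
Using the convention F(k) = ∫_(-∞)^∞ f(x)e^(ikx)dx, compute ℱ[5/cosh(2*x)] 5*pi/(2*cosh(pi*k/4))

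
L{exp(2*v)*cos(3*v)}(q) (q - 2)/((q - 2)^2 + 9)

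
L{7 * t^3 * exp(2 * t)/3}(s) 14/(s - 2)^4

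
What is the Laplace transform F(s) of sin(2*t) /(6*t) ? atan(2/s) /6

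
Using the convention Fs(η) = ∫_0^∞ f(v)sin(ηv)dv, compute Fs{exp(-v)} η/(η^2 + 1)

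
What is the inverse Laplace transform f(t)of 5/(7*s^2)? 5*t/7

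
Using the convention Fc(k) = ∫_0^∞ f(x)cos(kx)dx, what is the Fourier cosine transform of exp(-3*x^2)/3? sqrt(3)*sqrt(pi)*exp(-k^2/12)/18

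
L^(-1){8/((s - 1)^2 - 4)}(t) 4 * exp(t) * sinh(2 * t)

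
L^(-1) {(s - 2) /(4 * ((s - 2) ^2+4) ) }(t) exp(2 * t) * cos(2 * t) /4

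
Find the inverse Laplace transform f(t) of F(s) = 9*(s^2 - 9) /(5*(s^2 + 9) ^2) 9*t*cos(3*t) /5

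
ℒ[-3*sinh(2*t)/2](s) -3/(s^2 - 4)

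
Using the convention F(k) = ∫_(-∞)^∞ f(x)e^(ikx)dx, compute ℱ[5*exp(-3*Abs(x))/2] 15/(k^2 + 9)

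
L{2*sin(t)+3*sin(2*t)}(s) 2/(s^2+1)+6/(s^2+4)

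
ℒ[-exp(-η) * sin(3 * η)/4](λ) -3/(4 * (λ+1)^2+36)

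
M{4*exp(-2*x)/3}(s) 2^(2 - s)*gamma(s)/3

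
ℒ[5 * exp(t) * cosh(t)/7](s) 5 * (s - 1)/(7 * s * (s - 2))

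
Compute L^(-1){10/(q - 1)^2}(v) 10 * v * exp(v)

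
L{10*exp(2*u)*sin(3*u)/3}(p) 10/((p - 2)^2 + 9)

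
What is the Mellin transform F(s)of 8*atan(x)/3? -4*pi*sec(pi*s/2)/(3*s)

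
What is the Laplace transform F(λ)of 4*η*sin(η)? 8*λ/(λ^2 + 1)^2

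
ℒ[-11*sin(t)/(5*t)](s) -11*atan(1/s)/5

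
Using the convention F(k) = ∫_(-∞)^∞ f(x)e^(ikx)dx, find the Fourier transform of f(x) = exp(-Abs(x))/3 2/(3*(k^2+1))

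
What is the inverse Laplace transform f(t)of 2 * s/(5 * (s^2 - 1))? 2 * cosh(t)/5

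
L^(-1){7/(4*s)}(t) 7/4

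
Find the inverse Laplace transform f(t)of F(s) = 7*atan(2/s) 7*sin(2*t)/t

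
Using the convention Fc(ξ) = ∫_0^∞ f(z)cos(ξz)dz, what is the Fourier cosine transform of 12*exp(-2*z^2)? 3*sqrt(2)*sqrt(pi)*exp(-ξ^2/8)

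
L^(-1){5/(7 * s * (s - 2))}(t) 5 * exp(t) * sinh(t)/7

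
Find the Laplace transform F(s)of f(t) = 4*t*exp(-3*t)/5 4/(5*(s + 3)^2)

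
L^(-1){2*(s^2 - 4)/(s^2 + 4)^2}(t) 2*t*cos(2*t)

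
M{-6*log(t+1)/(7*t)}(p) 6*pi*csc(pi*p)/(7*(p - 1))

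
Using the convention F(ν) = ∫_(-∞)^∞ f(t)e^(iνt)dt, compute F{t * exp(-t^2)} I * sqrt(pi) * ν * exp(-ν^2/4)/2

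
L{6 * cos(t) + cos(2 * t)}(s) 6 * s/(s^2 + 1) + s/(s^2 + 4)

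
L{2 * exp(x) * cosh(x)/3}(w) 2 * (w - 1)/(3 * w * (w - 2))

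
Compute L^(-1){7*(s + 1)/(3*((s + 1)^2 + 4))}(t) 7*exp(-t)*cos(2*t)/3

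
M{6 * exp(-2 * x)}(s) 6 * gamma(s)/2^s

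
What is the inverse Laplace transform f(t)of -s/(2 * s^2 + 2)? -cos(t)/2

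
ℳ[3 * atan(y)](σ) -3 * pi * sec(pi * σ/2)/(2 * σ)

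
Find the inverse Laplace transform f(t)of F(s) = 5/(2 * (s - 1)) 5 * exp(t)/2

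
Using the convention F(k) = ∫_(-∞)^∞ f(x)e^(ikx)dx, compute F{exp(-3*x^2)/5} sqrt(3)*sqrt(pi)*exp(-k^2/12)/15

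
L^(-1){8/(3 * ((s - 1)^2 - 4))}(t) 4 * exp(t) * sinh(2 * t)/3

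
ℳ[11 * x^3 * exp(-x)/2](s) 11 * gamma(s + 3)/2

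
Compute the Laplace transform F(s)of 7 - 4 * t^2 7/s - 8/s^3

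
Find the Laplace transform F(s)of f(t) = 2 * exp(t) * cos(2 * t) 2 * (s - 1)/((s - 1)^2 + 4)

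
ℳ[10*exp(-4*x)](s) 10*gamma(s)/2^(2*s)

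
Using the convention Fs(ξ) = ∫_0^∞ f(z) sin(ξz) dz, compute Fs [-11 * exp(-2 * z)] -11 * ξ/(ξ^2 + 4) 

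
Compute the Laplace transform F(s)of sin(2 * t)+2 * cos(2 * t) 2/(s^2+4)+2 * s/(s^2+4)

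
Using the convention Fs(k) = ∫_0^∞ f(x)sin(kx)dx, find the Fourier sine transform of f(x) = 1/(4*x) pi/8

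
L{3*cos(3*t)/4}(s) 3*s/(4*(s^2 + 9))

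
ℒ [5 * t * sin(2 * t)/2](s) 10 * s/(s^2 + 4)^2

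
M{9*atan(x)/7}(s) -9*pi*sec(pi*s/2)/(14*s)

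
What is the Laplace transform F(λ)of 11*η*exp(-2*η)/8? 11/(8*(λ + 2)^2)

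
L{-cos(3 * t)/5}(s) -s/(5 * s^2 + 45)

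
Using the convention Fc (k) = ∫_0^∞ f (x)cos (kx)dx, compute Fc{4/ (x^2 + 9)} 2*pi*exp (-3*k)/3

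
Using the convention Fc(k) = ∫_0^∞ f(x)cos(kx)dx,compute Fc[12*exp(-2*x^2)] 3*sqrt(2)*sqrt(pi)*exp(-k^2/8)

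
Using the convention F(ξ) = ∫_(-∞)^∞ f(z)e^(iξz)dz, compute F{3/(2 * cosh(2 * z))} 3 * pi/(4 * cosh(pi * ξ/4))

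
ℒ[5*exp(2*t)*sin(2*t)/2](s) 5/((s - 2)^2 + 4)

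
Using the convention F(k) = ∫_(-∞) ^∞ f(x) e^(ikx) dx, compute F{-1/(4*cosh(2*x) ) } -pi/(8*cosh(pi*k/4) ) 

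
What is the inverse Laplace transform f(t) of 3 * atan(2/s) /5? 3 * sin(2 * t) /(5 * t) 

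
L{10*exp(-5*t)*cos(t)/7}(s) 10*(s + 5)/(7*((s + 5)^2 + 1))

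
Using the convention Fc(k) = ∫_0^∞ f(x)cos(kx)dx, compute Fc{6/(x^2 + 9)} pi*exp(-3*k)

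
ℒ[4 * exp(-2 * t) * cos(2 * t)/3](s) 4 * (s + 2)/(3 * ((s + 2)^2 + 4))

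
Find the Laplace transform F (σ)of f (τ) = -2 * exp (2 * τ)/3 -2/ (3 * σ - 6)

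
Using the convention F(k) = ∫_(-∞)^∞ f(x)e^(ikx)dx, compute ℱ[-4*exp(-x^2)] -4*sqrt(pi)*exp(-k^2/4)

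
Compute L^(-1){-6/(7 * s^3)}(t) -3 * t^2/7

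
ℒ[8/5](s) 8/(5 * s)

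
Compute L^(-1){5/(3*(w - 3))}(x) 5*exp(3*x)/3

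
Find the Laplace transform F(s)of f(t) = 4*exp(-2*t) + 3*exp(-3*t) 4/(s + 2) + 3/(s + 3)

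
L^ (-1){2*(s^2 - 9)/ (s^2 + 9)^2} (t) 2*t*cos (3*t)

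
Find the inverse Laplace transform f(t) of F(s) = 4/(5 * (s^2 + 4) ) 2 * sin(2 * t) /5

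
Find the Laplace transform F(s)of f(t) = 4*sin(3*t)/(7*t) 4*atan(3/s)/7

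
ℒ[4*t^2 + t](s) s^(-2) + 8/s^3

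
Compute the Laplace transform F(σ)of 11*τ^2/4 11/(2*σ^3)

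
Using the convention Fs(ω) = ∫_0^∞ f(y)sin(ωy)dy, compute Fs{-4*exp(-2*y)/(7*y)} -4*atan(ω/2)/7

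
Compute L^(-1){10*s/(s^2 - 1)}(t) 10*cosh(t)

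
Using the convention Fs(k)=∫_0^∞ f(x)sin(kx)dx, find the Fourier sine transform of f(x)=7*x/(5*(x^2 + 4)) 7*pi*exp(-2*k)/10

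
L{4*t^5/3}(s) 160/s^6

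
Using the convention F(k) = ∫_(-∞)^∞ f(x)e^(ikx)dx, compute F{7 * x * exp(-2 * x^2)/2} 7 * sqrt(2) * I * sqrt(pi) * k * exp(-k^2/8)/16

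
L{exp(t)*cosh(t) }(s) (s - 1) /(s*(s - 2) ) 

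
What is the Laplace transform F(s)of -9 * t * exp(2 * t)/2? -9/(2 * (s - 2)^2)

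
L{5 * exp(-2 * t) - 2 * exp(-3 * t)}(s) 5/(s + 2) - 2/(s + 3)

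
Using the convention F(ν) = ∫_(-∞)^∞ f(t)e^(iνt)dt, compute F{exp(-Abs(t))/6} 1/(3*(ν^2+1))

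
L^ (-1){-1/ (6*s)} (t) -1/6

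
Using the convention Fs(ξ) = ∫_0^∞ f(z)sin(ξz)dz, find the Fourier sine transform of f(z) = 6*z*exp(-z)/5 12*ξ/(5*(ξ^2 + 1)^2)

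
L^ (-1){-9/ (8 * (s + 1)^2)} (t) -9 * t * exp (-t)/8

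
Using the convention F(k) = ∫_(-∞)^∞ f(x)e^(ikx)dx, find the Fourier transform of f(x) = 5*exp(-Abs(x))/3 10/(3*(k^2+1))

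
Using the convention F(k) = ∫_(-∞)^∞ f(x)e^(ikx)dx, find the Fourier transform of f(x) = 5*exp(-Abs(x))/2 5/(k^2 + 1)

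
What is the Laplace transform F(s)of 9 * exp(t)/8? 9/(8 * (s - 1))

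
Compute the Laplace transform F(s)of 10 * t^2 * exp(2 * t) 20/(s - 2)^3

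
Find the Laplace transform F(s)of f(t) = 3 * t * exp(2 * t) 3/(s - 2)^2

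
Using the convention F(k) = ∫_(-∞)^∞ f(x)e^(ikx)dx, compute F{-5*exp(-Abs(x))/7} -10/(7*k^2 + 7)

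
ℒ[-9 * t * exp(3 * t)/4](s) -9/(4 * (s - 3)^2)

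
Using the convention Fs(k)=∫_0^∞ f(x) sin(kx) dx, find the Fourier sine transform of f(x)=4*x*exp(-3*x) 24*k/(k^2 + 9) ^2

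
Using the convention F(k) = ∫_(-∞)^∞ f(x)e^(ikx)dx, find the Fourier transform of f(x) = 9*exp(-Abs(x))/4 9/(2*(k^2 + 1))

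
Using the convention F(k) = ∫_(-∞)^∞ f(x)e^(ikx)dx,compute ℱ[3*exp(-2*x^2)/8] 3*sqrt(2)*sqrt(pi)*exp(-k^2/8)/16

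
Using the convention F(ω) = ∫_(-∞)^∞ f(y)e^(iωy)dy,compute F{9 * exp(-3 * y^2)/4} 3 * sqrt(3) * sqrt(pi) * exp(-ω^2/12)/4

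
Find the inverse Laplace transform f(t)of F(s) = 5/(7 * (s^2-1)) 5 * sinh(t)/7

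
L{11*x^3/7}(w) 66/(7*w^4)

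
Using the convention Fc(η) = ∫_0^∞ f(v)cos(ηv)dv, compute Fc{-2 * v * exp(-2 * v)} 2 * (η^2 - 4)/(η^2 + 4)^2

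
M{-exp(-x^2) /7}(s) -gamma(s/2) /14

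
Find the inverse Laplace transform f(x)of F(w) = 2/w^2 2*x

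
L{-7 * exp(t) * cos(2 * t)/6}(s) 7 * (1 - s)/(6 * ((s - 1)^2+4))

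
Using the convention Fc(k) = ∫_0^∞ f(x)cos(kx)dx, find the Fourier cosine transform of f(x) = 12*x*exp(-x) 12*(1 - k^2)/(k^2 + 1)^2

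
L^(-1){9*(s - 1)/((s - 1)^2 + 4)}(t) 9*exp(t)*cos(2*t)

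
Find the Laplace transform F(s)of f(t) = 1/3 1/(3 * s)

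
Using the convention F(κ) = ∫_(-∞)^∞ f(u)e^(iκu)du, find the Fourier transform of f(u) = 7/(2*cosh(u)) 7*pi/(2*cosh(pi*κ/2))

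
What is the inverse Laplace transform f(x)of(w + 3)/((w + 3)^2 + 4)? exp(-3 * x) * cos(2 * x)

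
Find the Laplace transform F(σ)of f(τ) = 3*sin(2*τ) 6/(σ^2 + 4)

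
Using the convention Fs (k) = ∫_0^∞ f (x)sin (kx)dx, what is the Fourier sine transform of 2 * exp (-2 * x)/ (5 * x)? 2 * atan (k/2)/5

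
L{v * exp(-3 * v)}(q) (q + 3)^(-2)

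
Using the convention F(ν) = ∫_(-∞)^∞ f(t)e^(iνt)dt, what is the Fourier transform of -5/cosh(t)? -5*pi/cosh(pi*ν/2)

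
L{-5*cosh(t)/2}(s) -5*s/(2*s^2-2)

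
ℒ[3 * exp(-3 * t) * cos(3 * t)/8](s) 3 * (s+3)/(8 * ((s+3)^2+9))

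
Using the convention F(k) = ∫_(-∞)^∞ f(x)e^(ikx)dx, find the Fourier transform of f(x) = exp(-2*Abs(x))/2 2/(k^2+4)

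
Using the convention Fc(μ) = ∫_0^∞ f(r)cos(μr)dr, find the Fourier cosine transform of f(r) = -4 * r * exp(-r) 4 * (μ^2 - 1)/(μ^2 + 1)^2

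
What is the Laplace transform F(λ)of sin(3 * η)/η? atan(3/λ)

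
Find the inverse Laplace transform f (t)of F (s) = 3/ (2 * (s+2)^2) 3 * t * exp (-2 * t)/2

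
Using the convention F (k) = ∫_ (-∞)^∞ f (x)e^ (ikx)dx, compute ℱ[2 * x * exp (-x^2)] I * sqrt (pi) * k * exp (-k^2/4)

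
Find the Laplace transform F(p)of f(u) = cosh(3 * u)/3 p/(3 * (p^2 - 9))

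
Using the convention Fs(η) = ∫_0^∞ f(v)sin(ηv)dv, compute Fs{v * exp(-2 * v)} 4 * η/(η^2 + 4)^2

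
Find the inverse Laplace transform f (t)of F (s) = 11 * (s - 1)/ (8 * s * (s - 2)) 11 * exp (t) * cosh (t)/8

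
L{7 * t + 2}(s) 7/s^2 + 2/s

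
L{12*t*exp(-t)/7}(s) 12/(7*(s+1)^2)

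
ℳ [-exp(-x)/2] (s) -gamma(s)/2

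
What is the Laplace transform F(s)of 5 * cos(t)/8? 5 * s/(8 * (s^2 + 1))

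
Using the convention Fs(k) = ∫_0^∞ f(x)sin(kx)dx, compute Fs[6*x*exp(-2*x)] 24*k/(k^2 + 4)^2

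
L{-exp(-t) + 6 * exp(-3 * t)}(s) 6/(s + 3) - 1/(s + 1)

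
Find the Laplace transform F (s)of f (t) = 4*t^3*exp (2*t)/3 8/ (s - 2)^4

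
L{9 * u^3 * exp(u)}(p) 54/(p - 1)^4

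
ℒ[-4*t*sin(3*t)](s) -24*s/(s^2 + 9)^2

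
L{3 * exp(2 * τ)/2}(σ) 3/(2 * (σ - 2))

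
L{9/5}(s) 9/(5 * s)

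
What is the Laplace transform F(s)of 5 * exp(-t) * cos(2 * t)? 5 * (s + 1)/((s + 1)^2 + 4)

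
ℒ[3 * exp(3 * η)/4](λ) 3/(4 * (λ - 3))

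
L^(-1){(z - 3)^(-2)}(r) r * exp(3 * r)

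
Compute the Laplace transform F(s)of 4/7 4/(7 * s)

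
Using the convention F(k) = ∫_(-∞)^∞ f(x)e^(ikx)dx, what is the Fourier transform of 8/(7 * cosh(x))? 8 * pi/(7 * cosh(pi * k/2))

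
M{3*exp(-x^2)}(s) 3*gamma(s/2)/2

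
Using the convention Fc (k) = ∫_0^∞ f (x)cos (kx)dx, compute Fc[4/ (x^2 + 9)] 2*pi*exp (-3*k)/3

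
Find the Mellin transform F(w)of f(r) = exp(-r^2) gamma(w/2)/2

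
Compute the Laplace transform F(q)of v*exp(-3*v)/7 1/(7*(q + 3)^2)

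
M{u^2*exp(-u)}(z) gamma(z + 2)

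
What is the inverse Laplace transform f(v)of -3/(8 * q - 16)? -3 * exp(2 * v)/8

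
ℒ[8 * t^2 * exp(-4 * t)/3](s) 16/(3 * (s + 4)^3)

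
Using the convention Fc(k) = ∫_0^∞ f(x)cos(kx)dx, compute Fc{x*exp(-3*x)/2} (9 - k^2)/(2*(k^2 + 9)^2)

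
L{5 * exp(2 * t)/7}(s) 5/(7 * (s - 2))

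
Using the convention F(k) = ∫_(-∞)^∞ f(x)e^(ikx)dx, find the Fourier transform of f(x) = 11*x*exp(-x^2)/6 11*I*sqrt(pi)*k*exp(-k^2/4)/12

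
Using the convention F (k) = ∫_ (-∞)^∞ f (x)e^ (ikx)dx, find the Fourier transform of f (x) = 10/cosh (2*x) 5*pi/cosh (pi*k/4)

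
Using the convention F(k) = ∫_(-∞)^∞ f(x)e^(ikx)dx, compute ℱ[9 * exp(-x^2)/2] 9 * sqrt(pi) * exp(-k^2/4)/2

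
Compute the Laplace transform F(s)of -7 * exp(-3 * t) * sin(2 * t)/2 -7/((s + 3)^2 + 4)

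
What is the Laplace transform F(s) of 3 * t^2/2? 3/s^3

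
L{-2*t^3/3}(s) -4/s^4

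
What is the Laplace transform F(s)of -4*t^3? -24/s^4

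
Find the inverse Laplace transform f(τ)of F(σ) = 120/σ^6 τ^5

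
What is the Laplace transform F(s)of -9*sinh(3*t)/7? -27/(7*s^2 - 63)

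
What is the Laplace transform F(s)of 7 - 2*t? 7/s - 2/s^2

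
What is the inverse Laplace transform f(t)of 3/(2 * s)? 3/2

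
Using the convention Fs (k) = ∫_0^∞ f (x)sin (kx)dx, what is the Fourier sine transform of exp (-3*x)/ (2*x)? atan (k/3)/2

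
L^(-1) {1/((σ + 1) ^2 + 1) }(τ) exp(-τ)*sin(τ) 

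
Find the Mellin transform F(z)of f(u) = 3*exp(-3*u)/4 3^(1 - z)*gamma(z)/4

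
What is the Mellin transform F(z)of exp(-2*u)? gamma(z)/2^z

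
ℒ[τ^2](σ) 2/σ^3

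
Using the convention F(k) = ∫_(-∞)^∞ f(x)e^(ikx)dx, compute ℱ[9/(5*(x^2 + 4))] 9*pi*exp(-2*Abs(k))/10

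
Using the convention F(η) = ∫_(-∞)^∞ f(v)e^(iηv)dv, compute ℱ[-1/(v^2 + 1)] -pi * exp(-Abs(η))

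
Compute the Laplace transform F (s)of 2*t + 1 1/s + 2/s^2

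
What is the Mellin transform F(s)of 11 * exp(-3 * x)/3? 11 * gamma(s)/(3 * 3^s)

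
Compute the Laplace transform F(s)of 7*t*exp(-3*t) 7/(s+3)^2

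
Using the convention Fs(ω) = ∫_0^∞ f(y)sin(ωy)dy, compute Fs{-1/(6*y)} -pi/12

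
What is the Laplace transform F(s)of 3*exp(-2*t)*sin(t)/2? 3/(2*((s + 2)^2 + 1))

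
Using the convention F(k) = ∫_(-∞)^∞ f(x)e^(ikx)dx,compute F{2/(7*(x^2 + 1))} 2*pi*exp(-Abs(k))/7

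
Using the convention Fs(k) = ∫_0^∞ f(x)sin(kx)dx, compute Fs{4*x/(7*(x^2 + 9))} 2*pi*exp(-3*k)/7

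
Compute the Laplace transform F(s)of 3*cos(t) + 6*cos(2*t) 6*s/(s^2 + 4) + 3*s/(s^2 + 1)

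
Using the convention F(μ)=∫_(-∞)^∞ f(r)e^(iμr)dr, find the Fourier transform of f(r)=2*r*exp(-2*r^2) sqrt(2)*I*sqrt(pi)*μ*exp(-μ^2/8)/4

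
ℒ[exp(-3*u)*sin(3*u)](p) 3/((p+3) ^2+9) 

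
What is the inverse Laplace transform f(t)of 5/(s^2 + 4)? 5 * sin(2 * t)/2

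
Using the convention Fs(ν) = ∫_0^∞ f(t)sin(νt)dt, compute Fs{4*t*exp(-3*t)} 24*ν/(ν^2 + 9)^2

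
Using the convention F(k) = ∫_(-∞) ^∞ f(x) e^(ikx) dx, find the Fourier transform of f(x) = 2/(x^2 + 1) 2 * pi * exp(-Abs(k) ) 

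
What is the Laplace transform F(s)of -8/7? -8/(7 * s)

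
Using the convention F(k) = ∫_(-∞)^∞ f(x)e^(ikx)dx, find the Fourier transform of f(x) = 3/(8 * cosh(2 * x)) 3 * pi/(16 * cosh(pi * k/4))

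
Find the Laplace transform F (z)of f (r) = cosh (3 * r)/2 z/ (2 * (z^2 - 9))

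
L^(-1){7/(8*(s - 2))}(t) 7*exp(2*t)/8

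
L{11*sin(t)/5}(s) 11/(5*(s^2+1))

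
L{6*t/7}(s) 6/(7*s^2)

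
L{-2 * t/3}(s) -2/(3 * s^2)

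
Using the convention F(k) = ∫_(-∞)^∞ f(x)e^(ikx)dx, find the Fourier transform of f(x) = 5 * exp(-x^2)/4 5 * sqrt(pi) * exp(-k^2/4)/4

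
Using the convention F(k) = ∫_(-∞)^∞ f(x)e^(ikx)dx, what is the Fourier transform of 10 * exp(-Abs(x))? 20/(k^2+1)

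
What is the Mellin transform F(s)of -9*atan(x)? 9*pi*sec(pi*s/2)/(2*s)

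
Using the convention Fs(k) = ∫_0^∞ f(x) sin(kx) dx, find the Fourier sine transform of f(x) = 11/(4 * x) 11 * pi/8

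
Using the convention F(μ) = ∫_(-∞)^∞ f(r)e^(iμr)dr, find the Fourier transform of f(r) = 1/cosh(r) pi/cosh(pi*μ/2)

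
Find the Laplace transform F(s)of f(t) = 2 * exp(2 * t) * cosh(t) 2 * (s - 2)/((s - 2)^2 - 1)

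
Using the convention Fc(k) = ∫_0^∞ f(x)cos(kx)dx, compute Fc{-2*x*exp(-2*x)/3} 2*(k^2 - 4)/(3*(k^2 + 4)^2)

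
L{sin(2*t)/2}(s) 1/(s^2 + 4)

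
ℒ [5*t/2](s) 5/(2*s^2)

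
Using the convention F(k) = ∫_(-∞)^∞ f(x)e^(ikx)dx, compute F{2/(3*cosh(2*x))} pi/(3*cosh(pi*k/4))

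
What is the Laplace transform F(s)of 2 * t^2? 4/s^3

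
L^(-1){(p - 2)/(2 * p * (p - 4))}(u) exp(2 * u) * cosh(2 * u)/2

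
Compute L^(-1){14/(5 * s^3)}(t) 7 * t^2/5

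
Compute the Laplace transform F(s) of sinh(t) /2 1/(2 * (s^2-1) ) 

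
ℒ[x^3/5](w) 6/(5*w^4)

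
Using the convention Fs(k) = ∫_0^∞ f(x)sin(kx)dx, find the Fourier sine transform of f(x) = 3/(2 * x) 3 * pi/4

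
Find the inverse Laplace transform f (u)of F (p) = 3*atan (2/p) 3*sin (2*u)/u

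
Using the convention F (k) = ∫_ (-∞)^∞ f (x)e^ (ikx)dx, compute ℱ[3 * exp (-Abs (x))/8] 3/ (4 * (k^2 + 1))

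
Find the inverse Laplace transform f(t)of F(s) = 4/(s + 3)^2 4*t*exp(-3*t)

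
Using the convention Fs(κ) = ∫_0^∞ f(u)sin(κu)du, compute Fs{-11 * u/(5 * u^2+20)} -11 * pi * exp(-2 * κ)/10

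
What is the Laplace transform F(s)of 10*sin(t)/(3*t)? 10*atan(1/s)/3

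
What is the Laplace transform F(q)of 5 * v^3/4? 15/(2 * q^4)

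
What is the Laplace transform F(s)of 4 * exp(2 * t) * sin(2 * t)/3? 8/(3 * ((s - 2)^2 + 4))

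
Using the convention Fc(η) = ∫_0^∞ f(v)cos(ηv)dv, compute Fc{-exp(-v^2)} -sqrt(pi) * exp(-η^2/4)/2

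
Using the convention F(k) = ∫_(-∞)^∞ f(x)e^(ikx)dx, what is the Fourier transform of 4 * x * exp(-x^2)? 2 * I * sqrt(pi) * k * exp(-k^2/4)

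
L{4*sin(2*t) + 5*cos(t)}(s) 8/(s^2 + 4) + 5*s/(s^2 + 1)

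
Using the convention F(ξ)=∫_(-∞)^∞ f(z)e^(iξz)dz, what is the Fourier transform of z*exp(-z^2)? I*sqrt(pi)*ξ*exp(-ξ^2/4)/2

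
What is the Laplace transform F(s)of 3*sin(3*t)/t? 3*atan(3/s)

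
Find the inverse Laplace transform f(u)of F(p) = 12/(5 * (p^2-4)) 6 * sinh(2 * u)/5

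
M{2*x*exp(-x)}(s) 2*gamma(s + 1)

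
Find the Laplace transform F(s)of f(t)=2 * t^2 4/s^3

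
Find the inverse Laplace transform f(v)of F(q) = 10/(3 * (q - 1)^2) 10 * v * exp(v)/3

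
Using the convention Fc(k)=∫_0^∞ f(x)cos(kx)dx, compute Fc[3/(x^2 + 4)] 3 * pi * exp(-2 * k)/4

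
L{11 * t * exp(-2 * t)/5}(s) 11/(5 * (s + 2)^2)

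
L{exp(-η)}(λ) 1/(λ + 1)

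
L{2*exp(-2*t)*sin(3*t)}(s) 6/((s + 2)^2 + 9)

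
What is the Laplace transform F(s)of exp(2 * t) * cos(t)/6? (s - 2)/(6 * ((s - 2)^2+1))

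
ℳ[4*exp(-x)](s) 4*gamma(s)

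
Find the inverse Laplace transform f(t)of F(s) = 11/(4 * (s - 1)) 11 * exp(t)/4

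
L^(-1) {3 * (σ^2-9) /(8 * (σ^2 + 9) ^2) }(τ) 3 * τ * cos(3 * τ) /8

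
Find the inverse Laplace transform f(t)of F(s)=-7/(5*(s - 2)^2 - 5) -7*exp(2*t)*sinh(t)/5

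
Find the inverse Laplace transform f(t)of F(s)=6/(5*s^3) 3*t^2/5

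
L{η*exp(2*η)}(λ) (λ - 2)^(-2)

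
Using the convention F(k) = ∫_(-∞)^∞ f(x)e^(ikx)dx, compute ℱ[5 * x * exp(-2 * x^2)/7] 5 * sqrt(2) * I * sqrt(pi) * k * exp(-k^2/8)/56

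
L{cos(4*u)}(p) p/(p^2 + 16)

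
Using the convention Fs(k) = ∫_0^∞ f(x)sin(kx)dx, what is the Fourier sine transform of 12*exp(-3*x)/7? 12*k/(7*(k^2 + 9))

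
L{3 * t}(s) 3/s^2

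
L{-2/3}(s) -2/(3 * s)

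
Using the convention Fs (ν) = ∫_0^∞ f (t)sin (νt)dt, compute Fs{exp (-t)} ν/ (ν^2+1)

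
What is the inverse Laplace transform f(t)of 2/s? 2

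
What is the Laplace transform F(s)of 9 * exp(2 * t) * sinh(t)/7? 9/(7 * ((s - 2)^2 - 1))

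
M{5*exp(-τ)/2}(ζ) 5*gamma(ζ)/2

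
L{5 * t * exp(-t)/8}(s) 5/(8 * (s + 1)^2)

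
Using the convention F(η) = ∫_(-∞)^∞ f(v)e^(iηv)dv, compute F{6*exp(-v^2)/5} 6*sqrt(pi)*exp(-η^2/4)/5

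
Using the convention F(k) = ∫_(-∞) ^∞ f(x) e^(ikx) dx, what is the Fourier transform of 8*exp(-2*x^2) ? 4*sqrt(2)*sqrt(pi)*exp(-k^2/8) 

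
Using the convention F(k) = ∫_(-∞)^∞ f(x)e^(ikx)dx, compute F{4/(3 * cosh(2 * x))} 2 * pi/(3 * cosh(pi * k/4))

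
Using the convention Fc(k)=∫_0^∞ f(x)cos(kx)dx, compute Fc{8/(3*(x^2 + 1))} 4*pi*exp(-k)/3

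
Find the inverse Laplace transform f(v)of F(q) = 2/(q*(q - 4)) exp(2*v)*sinh(2*v)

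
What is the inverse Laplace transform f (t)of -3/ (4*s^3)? -3*t^2/8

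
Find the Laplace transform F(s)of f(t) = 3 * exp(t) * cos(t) 3 * (s - 1)/((s - 1)^2 + 1)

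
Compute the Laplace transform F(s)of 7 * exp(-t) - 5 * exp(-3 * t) 7/(s + 1) - 5/(s + 3)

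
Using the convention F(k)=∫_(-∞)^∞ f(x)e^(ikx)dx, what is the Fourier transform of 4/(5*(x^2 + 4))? 2*pi*exp(-2*Abs(k))/5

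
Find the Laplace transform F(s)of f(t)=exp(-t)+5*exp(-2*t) 5/(s+2)+1/(s+1)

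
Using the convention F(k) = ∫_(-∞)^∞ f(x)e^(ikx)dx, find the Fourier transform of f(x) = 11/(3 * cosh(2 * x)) 11 * pi/(6 * cosh(pi * k/4))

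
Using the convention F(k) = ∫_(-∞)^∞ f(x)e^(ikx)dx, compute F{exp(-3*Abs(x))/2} 3/(k^2 + 9)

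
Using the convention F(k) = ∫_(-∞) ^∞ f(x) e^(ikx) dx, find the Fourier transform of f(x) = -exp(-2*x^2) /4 -sqrt(2)*sqrt(pi)*exp(-k^2/8) /8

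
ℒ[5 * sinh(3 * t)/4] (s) 15/(4 * (s^2 - 9))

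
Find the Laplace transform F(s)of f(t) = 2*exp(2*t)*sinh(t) 2/((s - 2)^2 - 1)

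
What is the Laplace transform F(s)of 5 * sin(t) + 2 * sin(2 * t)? 5/(s^2 + 1) + 4/(s^2 + 4)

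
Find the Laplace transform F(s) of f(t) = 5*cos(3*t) 5*s/(s^2 + 9) 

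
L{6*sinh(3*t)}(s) 18/(s^2 - 9)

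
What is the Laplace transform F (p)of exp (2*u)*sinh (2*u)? 2/ (p*(p - 4))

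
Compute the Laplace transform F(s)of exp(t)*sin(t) 1/((s - 1)^2 + 1)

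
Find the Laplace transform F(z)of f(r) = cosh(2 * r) z/(z^2 - 4)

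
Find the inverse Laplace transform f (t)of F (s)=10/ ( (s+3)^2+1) 10*exp (-3*t)*sin (t)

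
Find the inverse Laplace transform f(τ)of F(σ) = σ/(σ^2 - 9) cosh(3*τ)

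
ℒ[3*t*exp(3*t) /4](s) 3/(4*(s - 3) ^2) 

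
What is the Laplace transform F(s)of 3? 3/s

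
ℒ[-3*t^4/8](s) -9/s^5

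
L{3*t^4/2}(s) 36/s^5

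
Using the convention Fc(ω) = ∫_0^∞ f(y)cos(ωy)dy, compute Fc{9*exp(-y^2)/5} 9*sqrt(pi)*exp(-ω^2/4)/10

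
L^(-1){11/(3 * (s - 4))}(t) 11 * exp(4 * t)/3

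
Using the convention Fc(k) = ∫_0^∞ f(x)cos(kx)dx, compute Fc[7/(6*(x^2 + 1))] 7*pi*exp(-k)/12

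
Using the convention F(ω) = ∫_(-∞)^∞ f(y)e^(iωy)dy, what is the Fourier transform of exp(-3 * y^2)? sqrt(3) * sqrt(pi) * exp(-ω^2/12)/3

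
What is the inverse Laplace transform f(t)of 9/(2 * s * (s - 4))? 9 * exp(2 * t) * sinh(2 * t)/4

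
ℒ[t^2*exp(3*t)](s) 2/(s - 3)^3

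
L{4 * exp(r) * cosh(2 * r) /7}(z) 4 * (z - 1) /(7 * ((z - 1) ^2 - 4) ) 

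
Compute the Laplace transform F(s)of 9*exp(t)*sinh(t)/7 9/(7*s*(s - 2))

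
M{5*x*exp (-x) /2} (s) 5*gamma (s + 1) /2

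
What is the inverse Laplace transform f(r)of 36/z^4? 6*r^3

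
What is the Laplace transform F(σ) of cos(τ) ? σ/(σ^2+1) 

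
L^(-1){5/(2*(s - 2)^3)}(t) 5*t^2*exp(2*t)/4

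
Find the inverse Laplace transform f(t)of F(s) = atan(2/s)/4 sin(2*t)/(4*t)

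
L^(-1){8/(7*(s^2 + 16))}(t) 2*sin(4*t)/7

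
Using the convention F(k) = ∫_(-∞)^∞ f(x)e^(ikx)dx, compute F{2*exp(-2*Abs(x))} 8/(k^2 + 4)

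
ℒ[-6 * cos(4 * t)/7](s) -6 * s/(7 * s^2 + 112)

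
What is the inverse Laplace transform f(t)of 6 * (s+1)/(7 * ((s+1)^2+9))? 6 * exp(-t) * cos(3 * t)/7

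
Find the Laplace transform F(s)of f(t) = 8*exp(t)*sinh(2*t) 16/((s - 1)^2 - 4)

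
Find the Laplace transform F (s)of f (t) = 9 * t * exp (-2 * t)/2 9/ (2 * (s + 2)^2)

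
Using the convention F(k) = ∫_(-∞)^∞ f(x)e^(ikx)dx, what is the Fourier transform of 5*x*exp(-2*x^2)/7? 5*sqrt(2)*I*sqrt(pi)*k*exp(-k^2/8)/56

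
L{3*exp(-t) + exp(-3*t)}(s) 3/(s + 1) + 1/(s + 3)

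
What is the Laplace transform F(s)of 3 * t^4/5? 72/(5 * s^5)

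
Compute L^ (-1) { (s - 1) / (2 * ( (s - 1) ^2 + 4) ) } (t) exp (t) * cos (2 * t) /2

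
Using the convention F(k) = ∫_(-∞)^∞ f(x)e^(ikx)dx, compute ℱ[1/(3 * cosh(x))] pi/(3 * cosh(pi * k/2))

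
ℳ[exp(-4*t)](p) gamma(p) /4^p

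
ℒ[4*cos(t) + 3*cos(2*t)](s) 4*s/(s^2 + 1) + 3*s/(s^2 + 4)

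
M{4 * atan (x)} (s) -2 * pi * sec (pi * s/2)/s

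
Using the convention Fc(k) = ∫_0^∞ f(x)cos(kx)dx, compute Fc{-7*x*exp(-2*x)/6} 7*(k^2 - 4)/(6*(k^2 + 4)^2)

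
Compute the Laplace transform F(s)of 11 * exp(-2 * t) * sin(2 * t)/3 22/(3 * ((s + 2)^2 + 4))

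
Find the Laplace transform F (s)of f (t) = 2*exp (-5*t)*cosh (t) 2*(s + 5)/ ( (s + 5)^2 - 1)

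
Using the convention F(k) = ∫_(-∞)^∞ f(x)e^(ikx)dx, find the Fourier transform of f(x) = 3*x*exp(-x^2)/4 3*I*sqrt(pi)*k*exp(-k^2/4)/8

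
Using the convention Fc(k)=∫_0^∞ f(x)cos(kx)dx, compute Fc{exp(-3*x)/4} 3/(4*(k^2 + 9))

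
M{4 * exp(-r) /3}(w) 4 * gamma(w) /3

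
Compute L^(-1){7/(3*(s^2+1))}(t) 7*sin(t)/3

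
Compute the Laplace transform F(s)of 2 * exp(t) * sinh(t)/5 2/(5 * s * (s - 2))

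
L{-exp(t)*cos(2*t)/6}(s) (1 - s)/(6*((s - 1)^2 + 4))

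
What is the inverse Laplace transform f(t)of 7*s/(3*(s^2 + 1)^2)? 7*t*sin(t)/6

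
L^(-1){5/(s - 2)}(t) 5 * exp(2 * t)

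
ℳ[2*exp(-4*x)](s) 2^(1 - 2*s)*gamma(s)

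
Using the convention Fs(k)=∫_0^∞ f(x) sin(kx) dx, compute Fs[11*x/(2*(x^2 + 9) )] 11*pi*exp(-3*k) /4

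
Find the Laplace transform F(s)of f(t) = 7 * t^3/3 14/s^4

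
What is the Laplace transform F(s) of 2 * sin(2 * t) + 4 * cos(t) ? 4 * s/(s^2 + 1) + 4/(s^2 + 4) 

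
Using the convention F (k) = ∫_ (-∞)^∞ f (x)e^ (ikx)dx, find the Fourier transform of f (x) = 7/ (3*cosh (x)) 7*pi/ (3*cosh (pi*k/2))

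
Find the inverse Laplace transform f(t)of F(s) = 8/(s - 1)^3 4 * t^2 * exp(t)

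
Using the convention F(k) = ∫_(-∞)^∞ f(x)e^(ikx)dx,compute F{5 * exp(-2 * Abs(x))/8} 5/(2 * (k^2 + 4))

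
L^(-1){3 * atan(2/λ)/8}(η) 3 * sin(2 * η)/(8 * η)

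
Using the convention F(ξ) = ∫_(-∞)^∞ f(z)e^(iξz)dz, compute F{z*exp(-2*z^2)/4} sqrt(2)*I*sqrt(pi)*ξ*exp(-ξ^2/8)/32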